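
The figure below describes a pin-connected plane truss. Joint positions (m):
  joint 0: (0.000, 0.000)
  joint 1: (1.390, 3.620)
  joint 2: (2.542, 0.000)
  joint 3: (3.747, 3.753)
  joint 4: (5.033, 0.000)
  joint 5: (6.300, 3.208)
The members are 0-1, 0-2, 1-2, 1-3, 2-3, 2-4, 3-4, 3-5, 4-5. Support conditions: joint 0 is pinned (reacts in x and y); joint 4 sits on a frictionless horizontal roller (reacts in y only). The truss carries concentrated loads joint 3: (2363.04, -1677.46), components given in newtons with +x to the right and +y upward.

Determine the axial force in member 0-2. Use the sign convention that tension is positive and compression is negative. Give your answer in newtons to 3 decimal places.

1851.023

N=6 nodes, M=9 members, R=3 reactions → 2N=12, M+R=12
member 0 (0-1): L=3.8777, (cx,cy)=(0.3585,0.9335)
member 1 (0-2): L=2.5420, (cx,cy)=(1.0000,0.0000)
member 2 (1-2): L=3.7989, (cx,cy)=(0.3032,-0.9529)
member 3 (1-3): L=2.3607, (cx,cy)=(0.9984,0.0563)
member 4 (2-3): L=3.9417, (cx,cy)=(0.3057,0.9521)
member 5 (2-4): L=2.4910, (cx,cy)=(1.0000,0.0000)
member 6 (3-4): L=3.9672, (cx,cy)=(0.3242,-0.9460)
member 7 (3-5): L=2.6105, (cx,cy)=(0.9780,-0.2088)
member 8 (4-5): L=3.4491, (cx,cy)=(0.3673,0.9301)
solve A·x = −loads:
  F[0-1] = +1428.3773 N (tension)
  F[0-2] = +1851.0230 N (tension)
  F[1-2] = -1344.8771 N (compression)
  F[1-3] = +921.3104 N (tension)
  F[2-3] = +1345.9870 N (tension)
  F[2-4] = +1031.7175 N (tension)
  F[3-4] = -3182.7733 N (compression)
  F[3-5] = +0.0000 N (tension)
  F[4-5] = -0.0000 N (compression)
  Rx@0 = -2363.0400 N
  Ry@0 = -1333.4543 N
  Ry@4 = +3010.9143 N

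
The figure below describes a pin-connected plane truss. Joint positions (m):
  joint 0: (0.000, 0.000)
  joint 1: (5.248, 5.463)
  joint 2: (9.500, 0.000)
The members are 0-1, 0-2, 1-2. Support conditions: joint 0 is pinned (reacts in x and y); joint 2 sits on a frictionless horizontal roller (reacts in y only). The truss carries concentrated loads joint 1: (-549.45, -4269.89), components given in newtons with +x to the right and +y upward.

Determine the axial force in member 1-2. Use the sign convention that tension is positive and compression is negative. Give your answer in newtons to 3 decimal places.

-2588.652

N=3 nodes, M=3 members, R=3 reactions → 2N=6, M+R=6
member 0 (0-1): L=7.5753, (cx,cy)=(0.6928,0.7212)
member 1 (0-2): L=9.5000, (cx,cy)=(1.0000,0.0000)
member 2 (1-2): L=6.9227, (cx,cy)=(0.6142,-0.7891)
solve A·x = −loads:
  F[0-1] = -3088.2059 N (compression)
  F[0-2] = +1589.9775 N (tension)
  F[1-2] = -2588.6520 N (compression)
  Rx@0 = +549.4500 N
  Ry@0 = +2227.0755 N
  Ry@2 = +2042.8145 N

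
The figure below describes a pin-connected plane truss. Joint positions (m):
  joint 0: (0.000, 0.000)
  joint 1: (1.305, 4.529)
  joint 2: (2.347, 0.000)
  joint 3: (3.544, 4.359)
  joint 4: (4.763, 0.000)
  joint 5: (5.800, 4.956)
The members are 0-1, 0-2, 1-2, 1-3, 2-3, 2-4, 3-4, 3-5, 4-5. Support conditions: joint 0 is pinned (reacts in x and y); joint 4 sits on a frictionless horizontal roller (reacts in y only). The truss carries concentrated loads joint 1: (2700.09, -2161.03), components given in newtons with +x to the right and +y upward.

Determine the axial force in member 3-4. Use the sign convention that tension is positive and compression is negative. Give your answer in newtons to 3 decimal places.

N=6 nodes, M=9 members, R=3 reactions → 2N=12, M+R=12
member 0 (0-1): L=4.7133, (cx,cy)=(0.2769,0.9609)
member 1 (0-2): L=2.3470, (cx,cy)=(1.0000,0.0000)
member 2 (1-2): L=4.6473, (cx,cy)=(0.2242,-0.9745)
member 3 (1-3): L=2.2454, (cx,cy)=(0.9971,-0.0757)
member 4 (2-3): L=4.5204, (cx,cy)=(0.2648,0.9643)
member 5 (2-4): L=2.4160, (cx,cy)=(1.0000,0.0000)
member 6 (3-4): L=4.5262, (cx,cy)=(0.2693,-0.9631)
member 7 (3-5): L=2.3337, (cx,cy)=(0.9667,0.2558)
member 8 (4-5): L=5.0633, (cx,cy)=(0.2048,0.9788)
solve A·x = −loads:
  F[0-1] = +1039.1268 N (tension)
  F[0-2] = +2412.3785 N (tension)
  F[1-2] = -3108.4273 N (compression)
  F[1-3] = -1720.3596 N (compression)
  F[2-3] = +3141.4256 N (tension)
  F[2-4] = +883.5673 N (tension)
  F[3-4] = -3280.7522 N (compression)
  F[3-5] = +0.0000 N (tension)
  F[4-5] = +0.0000 N (tension)
  Rx@0 = -2700.0900 N
  Ry@0 = -998.5022 N
  Ry@4 = +3159.5322 N

-3280.752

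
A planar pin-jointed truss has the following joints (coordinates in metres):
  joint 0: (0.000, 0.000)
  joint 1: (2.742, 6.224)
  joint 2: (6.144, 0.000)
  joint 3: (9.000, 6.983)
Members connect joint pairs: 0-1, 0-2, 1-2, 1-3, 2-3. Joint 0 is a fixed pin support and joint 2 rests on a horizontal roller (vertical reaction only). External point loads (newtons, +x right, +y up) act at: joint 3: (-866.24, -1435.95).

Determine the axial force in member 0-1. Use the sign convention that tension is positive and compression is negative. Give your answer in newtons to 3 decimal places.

N=4 nodes, M=5 members, R=3 reactions → 2N=8, M+R=8
member 0 (0-1): L=6.8012, (cx,cy)=(0.4032,0.9151)
member 1 (0-2): L=6.1440, (cx,cy)=(1.0000,0.0000)
member 2 (1-2): L=7.0931, (cx,cy)=(0.4796,-0.8775)
member 3 (1-3): L=6.3039, (cx,cy)=(0.9927,0.1204)
member 4 (2-3): L=7.5445, (cx,cy)=(0.3786,0.9256)
solve A·x = −loads:
  F[0-1] = -346.4408 N (compression)
  F[0-2] = -726.5681 N (compression)
  F[1-2] = +320.7387 N (tension)
  F[1-3] = -295.6562 N (compression)
  F[2-3] = -1512.9479 N (compression)
  Rx@0 = +866.2400 N
  Ry@0 = +317.0379 N
  Ry@2 = +1118.9121 N

-346.441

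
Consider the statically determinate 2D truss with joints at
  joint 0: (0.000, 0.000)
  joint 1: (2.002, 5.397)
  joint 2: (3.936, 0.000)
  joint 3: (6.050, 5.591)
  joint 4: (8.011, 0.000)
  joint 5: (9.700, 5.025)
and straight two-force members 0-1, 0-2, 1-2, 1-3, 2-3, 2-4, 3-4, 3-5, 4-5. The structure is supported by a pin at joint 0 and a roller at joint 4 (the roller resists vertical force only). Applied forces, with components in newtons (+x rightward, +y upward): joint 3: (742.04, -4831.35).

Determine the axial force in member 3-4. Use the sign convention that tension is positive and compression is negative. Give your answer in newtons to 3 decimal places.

N=6 nodes, M=9 members, R=3 reactions → 2N=12, M+R=12
member 0 (0-1): L=5.7564, (cx,cy)=(0.3478,0.9376)
member 1 (0-2): L=3.9360, (cx,cy)=(1.0000,0.0000)
member 2 (1-2): L=5.7331, (cx,cy)=(0.3373,-0.9414)
member 3 (1-3): L=4.0526, (cx,cy)=(0.9989,0.0479)
member 4 (2-3): L=5.9773, (cx,cy)=(0.3537,0.9354)
member 5 (2-4): L=4.0750, (cx,cy)=(1.0000,0.0000)
member 6 (3-4): L=5.9249, (cx,cy)=(0.3310,-0.9436)
member 7 (3-5): L=3.6936, (cx,cy)=(0.9882,-0.1532)
member 8 (4-5): L=5.3013, (cx,cy)=(0.3186,0.9479)
solve A·x = −loads:
  F[0-1] = -709.0410 N (compression)
  F[0-2] = +988.6371 N (tension)
  F[1-2] = +681.9066 N (tension)
  F[1-3] = -477.1797 N (compression)
  F[2-3] = -686.2897 N (compression)
  F[2-4] = +1461.3931 N (tension)
  F[3-4] = -4415.4272 N (compression)
  F[3-5] = +0.0000 N (tension)
  F[4-5] = -0.0000 N (compression)
  Rx@0 = -742.0400 N
  Ry@0 = +664.7774 N
  Ry@4 = +4166.5726 N

-4415.427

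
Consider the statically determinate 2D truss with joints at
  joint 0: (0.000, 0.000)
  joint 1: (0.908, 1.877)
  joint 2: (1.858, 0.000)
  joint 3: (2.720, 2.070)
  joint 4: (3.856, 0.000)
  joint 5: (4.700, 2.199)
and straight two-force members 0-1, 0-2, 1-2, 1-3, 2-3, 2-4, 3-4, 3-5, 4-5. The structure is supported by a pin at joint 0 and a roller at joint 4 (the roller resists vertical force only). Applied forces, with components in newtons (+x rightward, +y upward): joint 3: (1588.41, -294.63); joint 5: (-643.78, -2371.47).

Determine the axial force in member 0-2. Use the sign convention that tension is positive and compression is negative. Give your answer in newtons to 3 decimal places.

500.628

N=6 nodes, M=9 members, R=3 reactions → 2N=12, M+R=12
member 0 (0-1): L=2.0851, (cx,cy)=(0.4355,0.9002)
member 1 (0-2): L=1.8580, (cx,cy)=(1.0000,0.0000)
member 2 (1-2): L=2.1037, (cx,cy)=(0.4516,-0.8922)
member 3 (1-3): L=1.8222, (cx,cy)=(0.9944,0.1059)
member 4 (2-3): L=2.2423, (cx,cy)=(0.3844,0.9232)
member 5 (2-4): L=1.9980, (cx,cy)=(1.0000,0.0000)
member 6 (3-4): L=2.3612, (cx,cy)=(0.4811,-0.8767)
member 7 (3-5): L=1.9842, (cx,cy)=(0.9979,0.0650)
member 8 (4-5): L=2.3554, (cx,cy)=(0.3583,0.9336)
solve A·x = −loads:
  F[0-1] = +1019.5840 N (tension)
  F[0-2] = +500.6285 N (tension)
  F[1-2] = -925.7823 N (compression)
  F[1-3] = +866.9438 N (tension)
  F[2-3] = +894.7681 N (tension)
  F[2-4] = -261.4092 N (compression)
  F[3-4] = -1362.7349 N (compression)
  F[3-5] = +273.8280 N (tension)
  F[4-5] = -2559.2118 N (compression)
  Rx@0 = -944.6300 N
  Ry@0 = -917.8313 N
  Ry@4 = +3583.9313 N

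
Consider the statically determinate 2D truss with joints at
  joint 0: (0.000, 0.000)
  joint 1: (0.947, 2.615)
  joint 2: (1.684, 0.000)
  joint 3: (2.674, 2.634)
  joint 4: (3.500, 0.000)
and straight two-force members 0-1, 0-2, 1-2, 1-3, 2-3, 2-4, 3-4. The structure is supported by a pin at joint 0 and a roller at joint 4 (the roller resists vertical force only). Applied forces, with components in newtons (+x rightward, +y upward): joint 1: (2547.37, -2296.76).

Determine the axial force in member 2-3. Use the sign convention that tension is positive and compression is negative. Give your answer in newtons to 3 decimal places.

N=5 nodes, M=7 members, R=3 reactions → 2N=10, M+R=10
member 0 (0-1): L=2.7812, (cx,cy)=(0.3405,0.9402)
member 1 (0-2): L=1.6840, (cx,cy)=(1.0000,0.0000)
member 2 (1-2): L=2.7169, (cx,cy)=(0.2713,-0.9625)
member 3 (1-3): L=1.7271, (cx,cy)=(0.9999,0.0110)
member 4 (2-3): L=2.8139, (cx,cy)=(0.3518,0.9361)
member 5 (2-4): L=1.8160, (cx,cy)=(1.0000,0.0000)
member 6 (3-4): L=2.7605, (cx,cy)=(0.2992,-0.9542)
solve A·x = −loads:
  F[0-1] = +242.4125 N (tension)
  F[0-2] = +2464.8282 N (tension)
  F[1-2] = -2643.0194 N (compression)
  F[1-3] = -1747.9678 N (compression)
  F[2-3] = +2717.6677 N (tension)
  F[2-4] = +791.7204 N (tension)
  F[3-4] = -2645.9148 N (compression)
  Rx@0 = -2547.3700 N
  Ry@0 = -227.9269 N
  Ry@4 = +2524.6869 N

2717.668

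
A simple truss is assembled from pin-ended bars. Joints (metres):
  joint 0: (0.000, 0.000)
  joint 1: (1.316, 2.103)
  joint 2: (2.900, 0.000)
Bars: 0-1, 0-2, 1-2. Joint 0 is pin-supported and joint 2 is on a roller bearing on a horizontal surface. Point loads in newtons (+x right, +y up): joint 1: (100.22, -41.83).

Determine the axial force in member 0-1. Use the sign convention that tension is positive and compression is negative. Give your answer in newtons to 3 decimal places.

N=3 nodes, M=3 members, R=3 reactions → 2N=6, M+R=6
member 0 (0-1): L=2.4808, (cx,cy)=(0.5305,0.8477)
member 1 (0-2): L=2.9000, (cx,cy)=(1.0000,0.0000)
member 2 (1-2): L=2.6328, (cx,cy)=(0.6016,-0.7988)
solve A·x = −loads:
  F[0-1] = +58.7811 N (tension)
  F[0-2] = +69.0384 N (tension)
  F[1-2] = -114.7504 N (compression)
  Rx@0 = -100.2200 N
  Ry@0 = -49.8289 N
  Ry@2 = +91.6589 N

58.781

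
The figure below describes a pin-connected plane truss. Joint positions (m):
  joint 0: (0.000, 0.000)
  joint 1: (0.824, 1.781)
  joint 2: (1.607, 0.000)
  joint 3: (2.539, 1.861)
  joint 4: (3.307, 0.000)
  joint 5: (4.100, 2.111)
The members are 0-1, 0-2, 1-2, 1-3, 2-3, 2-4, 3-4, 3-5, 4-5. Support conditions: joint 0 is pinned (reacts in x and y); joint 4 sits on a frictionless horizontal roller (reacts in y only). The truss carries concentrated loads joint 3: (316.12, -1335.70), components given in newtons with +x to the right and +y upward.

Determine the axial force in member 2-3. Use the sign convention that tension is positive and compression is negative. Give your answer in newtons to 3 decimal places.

-141.862

N=6 nodes, M=9 members, R=3 reactions → 2N=12, M+R=12
member 0 (0-1): L=1.9624, (cx,cy)=(0.4199,0.9076)
member 1 (0-2): L=1.6070, (cx,cy)=(1.0000,0.0000)
member 2 (1-2): L=1.9455, (cx,cy)=(0.4025,-0.9154)
member 3 (1-3): L=1.7169, (cx,cy)=(0.9989,0.0466)
member 4 (2-3): L=2.0813, (cx,cy)=(0.4478,0.8941)
member 5 (2-4): L=1.7000, (cx,cy)=(1.0000,0.0000)
member 6 (3-4): L=2.0132, (cx,cy)=(0.3815,-0.9244)
member 7 (3-5): L=1.5809, (cx,cy)=(0.9874,0.1581)
member 8 (4-5): L=2.2550, (cx,cy)=(0.3517,0.9361)
solve A·x = −loads:
  F[0-1] = -145.7744 N (compression)
  F[0-2] = +377.3304 N (tension)
  F[1-2] = +138.5613 N (tension)
  F[1-3] = -117.1034 N (compression)
  F[2-3] = -141.8617 N (compression)
  F[2-4] = +496.6205 N (tension)
  F[3-4] = -1301.8456 N (compression)
  F[3-5] = -0.0000 N (compression)
  F[4-5] = -0.0000 N (compression)
  Rx@0 = -316.1200 N
  Ry@0 = +132.3007 N
  Ry@4 = +1203.3993 N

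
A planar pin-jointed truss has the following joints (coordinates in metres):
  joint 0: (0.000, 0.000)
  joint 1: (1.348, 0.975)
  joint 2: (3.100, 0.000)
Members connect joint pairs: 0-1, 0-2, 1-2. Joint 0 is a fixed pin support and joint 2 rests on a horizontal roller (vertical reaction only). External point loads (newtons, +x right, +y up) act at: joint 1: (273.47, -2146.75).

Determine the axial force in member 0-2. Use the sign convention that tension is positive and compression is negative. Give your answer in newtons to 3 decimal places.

N=3 nodes, M=3 members, R=3 reactions → 2N=6, M+R=6
member 0 (0-1): L=1.6636, (cx,cy)=(0.8103,0.5861)
member 1 (0-2): L=3.1000, (cx,cy)=(1.0000,0.0000)
member 2 (1-2): L=2.0050, (cx,cy)=(0.8738,-0.4863)
solve A·x = −loads:
  F[0-1] = -1923.4333 N (compression)
  F[0-2] = +1831.9644 N (tension)
  F[1-2] = -2096.5389 N (compression)
  Rx@0 = -273.4700 N
  Ry@0 = +1127.2493 N
  Ry@2 = +1019.5007 N

1831.964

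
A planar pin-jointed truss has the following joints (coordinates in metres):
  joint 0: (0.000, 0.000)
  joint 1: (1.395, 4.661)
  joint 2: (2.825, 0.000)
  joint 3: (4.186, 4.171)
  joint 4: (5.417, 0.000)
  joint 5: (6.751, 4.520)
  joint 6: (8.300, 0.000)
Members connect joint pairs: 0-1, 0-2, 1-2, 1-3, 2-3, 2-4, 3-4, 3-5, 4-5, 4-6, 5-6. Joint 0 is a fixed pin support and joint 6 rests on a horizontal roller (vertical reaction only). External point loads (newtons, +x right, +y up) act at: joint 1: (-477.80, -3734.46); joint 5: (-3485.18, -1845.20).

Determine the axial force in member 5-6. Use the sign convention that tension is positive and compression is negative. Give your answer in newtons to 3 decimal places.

39.930

N=7 nodes, M=11 members, R=3 reactions → 2N=14, M+R=14
member 0 (0-1): L=4.8653, (cx,cy)=(0.2867,0.9580)
member 1 (0-2): L=2.8250, (cx,cy)=(1.0000,0.0000)
member 2 (1-2): L=4.8754, (cx,cy)=(0.2933,-0.9560)
member 3 (1-3): L=2.8337, (cx,cy)=(0.9849,-0.1729)
member 4 (2-3): L=4.3874, (cx,cy)=(0.3102,0.9507)
member 5 (2-4): L=2.5920, (cx,cy)=(1.0000,0.0000)
member 6 (3-4): L=4.3489, (cx,cy)=(0.2831,-0.9591)
member 7 (3-5): L=2.5886, (cx,cy)=(0.9909,0.1348)
member 8 (4-5): L=4.7127, (cx,cy)=(0.2831,0.9591)
member 9 (4-6): L=2.8830, (cx,cy)=(1.0000,0.0000)
member 10 (5-6): L=4.7781, (cx,cy)=(0.3242,-0.9460)
solve A·x = −loads:
  F[0-1] = -5863.6315 N (compression)
  F[0-2] = -2281.7270 N (compression)
  F[1-2] = +2315.3145 N (tension)
  F[1-3] = -1911.3446 N (compression)
  F[2-3] = -2328.3399 N (compression)
  F[2-4] = -880.3672 N (compression)
  F[3-4] = +1532.2101 N (tension)
  F[3-5] = -3066.5212 N (compression)
  F[4-5] = -1532.2100 N (compression)
  F[4-6] = -12.9450 N (compression)
  F[5-6] = +39.9304 N (tension)
  Rx@0 = +3962.9800 N
  Ry@0 = +5617.4338 N
  Ry@6 = -37.7738 N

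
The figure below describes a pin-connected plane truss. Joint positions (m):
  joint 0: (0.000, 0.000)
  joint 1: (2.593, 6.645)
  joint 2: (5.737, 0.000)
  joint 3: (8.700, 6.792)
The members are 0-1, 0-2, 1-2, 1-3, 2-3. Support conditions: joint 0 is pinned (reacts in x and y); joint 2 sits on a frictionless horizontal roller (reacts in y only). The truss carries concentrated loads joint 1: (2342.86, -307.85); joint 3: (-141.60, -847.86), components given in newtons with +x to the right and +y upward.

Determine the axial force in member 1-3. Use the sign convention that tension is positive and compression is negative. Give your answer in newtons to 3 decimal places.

230.767

N=4 nodes, M=5 members, R=3 reactions → 2N=8, M+R=8
member 0 (0-1): L=7.1330, (cx,cy)=(0.3635,0.9316)
member 1 (0-2): L=5.7370, (cx,cy)=(1.0000,0.0000)
member 2 (1-2): L=7.3512, (cx,cy)=(0.4277,-0.9039)
member 3 (1-3): L=6.1088, (cx,cy)=(0.9997,0.0241)
member 4 (2-3): L=7.4102, (cx,cy)=(0.3999,0.9166)
solve A·x = −loads:
  F[0-1] = +3021.9598 N (tension)
  F[0-2] = +1102.7120 N (tension)
  F[1-2] = -3448.8460 N (compression)
  F[1-3] = +230.7670 N (tension)
  F[2-3] = -931.0861 N (compression)
  Rx@0 = -2201.2600 N
  Ry@0 = -2815.2146 N
  Ry@2 = +3970.9246 N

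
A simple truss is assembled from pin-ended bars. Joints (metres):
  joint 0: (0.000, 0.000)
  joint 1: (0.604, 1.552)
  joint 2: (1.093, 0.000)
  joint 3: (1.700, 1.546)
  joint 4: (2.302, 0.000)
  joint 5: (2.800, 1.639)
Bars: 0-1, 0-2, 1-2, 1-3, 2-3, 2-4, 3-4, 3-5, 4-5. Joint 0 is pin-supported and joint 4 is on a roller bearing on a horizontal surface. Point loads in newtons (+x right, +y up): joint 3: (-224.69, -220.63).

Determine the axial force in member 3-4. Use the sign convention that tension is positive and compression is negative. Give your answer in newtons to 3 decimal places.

N=6 nodes, M=9 members, R=3 reactions → 2N=12, M+R=12
member 0 (0-1): L=1.6654, (cx,cy)=(0.3627,0.9319)
member 1 (0-2): L=1.0930, (cx,cy)=(1.0000,0.0000)
member 2 (1-2): L=1.6272, (cx,cy)=(0.3005,-0.9538)
member 3 (1-3): L=1.0960, (cx,cy)=(1.0000,-0.0055)
member 4 (2-3): L=1.6609, (cx,cy)=(0.3655,0.9308)
member 5 (2-4): L=1.2090, (cx,cy)=(1.0000,0.0000)
member 6 (3-4): L=1.6591, (cx,cy)=(0.3629,-0.9318)
member 7 (3-5): L=1.1039, (cx,cy)=(0.9964,0.0842)
member 8 (4-5): L=1.7130, (cx,cy)=(0.2907,0.9568)
solve A·x = −loads:
  F[0-1] = -223.8369 N (compression)
  F[0-2] = -143.5093 N (compression)
  F[1-2] = +219.5507 N (tension)
  F[1-3] = -147.1609 N (compression)
  F[2-3] = -224.9645 N (compression)
  F[2-4] = +4.6856 N (tension)
  F[3-4] = -12.9132 N (compression)
  F[3-5] = +0.0000 N (tension)
  F[4-5] = -0.0000 N (compression)
  Rx@0 = +224.6900 N
  Ry@0 = +208.5969 N
  Ry@4 = +12.0331 N

-12.913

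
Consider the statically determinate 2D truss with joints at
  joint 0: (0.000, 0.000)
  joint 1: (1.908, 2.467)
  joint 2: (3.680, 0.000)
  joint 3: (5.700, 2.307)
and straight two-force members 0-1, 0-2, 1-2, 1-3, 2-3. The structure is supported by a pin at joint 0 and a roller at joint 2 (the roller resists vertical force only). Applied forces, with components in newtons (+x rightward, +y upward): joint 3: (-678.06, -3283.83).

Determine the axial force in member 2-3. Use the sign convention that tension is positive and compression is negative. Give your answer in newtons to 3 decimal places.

N=4 nodes, M=5 members, R=3 reactions → 2N=8, M+R=8
member 0 (0-1): L=3.1187, (cx,cy)=(0.6118,0.7910)
member 1 (0-2): L=3.6800, (cx,cy)=(1.0000,0.0000)
member 2 (1-2): L=3.0374, (cx,cy)=(0.5834,-0.8122)
member 3 (1-3): L=3.7954, (cx,cy)=(0.9991,-0.0422)
member 4 (2-3): L=3.0664, (cx,cy)=(0.6588,0.7524)
solve A·x = −loads:
  F[0-1] = +1741.3628 N (tension)
  F[0-2] = -1743.3998 N (compression)
  F[1-2] = -1806.0518 N (compression)
  F[1-3] = +2120.8488 N (tension)
  F[2-3] = -4245.9008 N (compression)
  Rx@0 = +678.0600 N
  Ry@0 = -1377.4598 N
  Ry@2 = +4661.2898 N

-4245.901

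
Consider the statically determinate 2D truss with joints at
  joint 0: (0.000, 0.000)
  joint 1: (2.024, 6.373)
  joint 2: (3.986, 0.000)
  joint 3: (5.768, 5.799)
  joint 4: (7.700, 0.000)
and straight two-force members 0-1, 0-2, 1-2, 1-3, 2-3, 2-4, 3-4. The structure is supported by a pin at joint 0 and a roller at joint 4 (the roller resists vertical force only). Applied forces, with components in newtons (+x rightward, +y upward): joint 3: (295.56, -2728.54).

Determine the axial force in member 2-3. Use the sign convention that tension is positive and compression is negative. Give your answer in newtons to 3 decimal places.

N=5 nodes, M=7 members, R=3 reactions → 2N=10, M+R=10
member 0 (0-1): L=6.6867, (cx,cy)=(0.3027,0.9531)
member 1 (0-2): L=3.9860, (cx,cy)=(1.0000,0.0000)
member 2 (1-2): L=6.6682, (cx,cy)=(0.2942,-0.9557)
member 3 (1-3): L=3.7877, (cx,cy)=(0.9885,-0.1515)
member 4 (2-3): L=6.0666, (cx,cy)=(0.2937,0.9559)
member 5 (2-4): L=3.7140, (cx,cy)=(1.0000,0.0000)
member 6 (3-4): L=6.1124, (cx,cy)=(0.3161,-0.9487)
solve A·x = −loads:
  F[0-1] = -484.7653 N (compression)
  F[0-2] = +442.2942 N (tension)
  F[1-2] = +532.0751 N (tension)
  F[1-3] = -306.8321 N (compression)
  F[2-3] = -531.9903 N (compression)
  F[2-4] = +755.1144 N (tension)
  F[3-4] = -2388.9938 N (compression)
  Rx@0 = -295.5600 N
  Ry@0 = +462.0243 N
  Ry@4 = +2266.5157 N

-531.990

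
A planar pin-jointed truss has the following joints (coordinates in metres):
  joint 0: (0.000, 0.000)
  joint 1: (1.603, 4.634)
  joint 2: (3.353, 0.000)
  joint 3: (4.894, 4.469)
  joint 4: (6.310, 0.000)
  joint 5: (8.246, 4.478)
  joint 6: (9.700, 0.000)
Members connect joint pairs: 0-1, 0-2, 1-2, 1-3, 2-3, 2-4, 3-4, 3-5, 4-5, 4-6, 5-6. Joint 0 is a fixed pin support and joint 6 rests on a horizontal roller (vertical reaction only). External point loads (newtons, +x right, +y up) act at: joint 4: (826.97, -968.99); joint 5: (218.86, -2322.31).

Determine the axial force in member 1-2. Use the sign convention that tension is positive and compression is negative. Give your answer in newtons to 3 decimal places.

N=7 nodes, M=11 members, R=3 reactions → 2N=14, M+R=14
member 0 (0-1): L=4.9034, (cx,cy)=(0.3269,0.9451)
member 1 (0-2): L=3.3530, (cx,cy)=(1.0000,0.0000)
member 2 (1-2): L=4.9534, (cx,cy)=(0.3533,-0.9355)
member 3 (1-3): L=3.2951, (cx,cy)=(0.9987,-0.0501)
member 4 (2-3): L=4.7272, (cx,cy)=(0.3260,0.9454)
member 5 (2-4): L=2.9570, (cx,cy)=(1.0000,0.0000)
member 6 (3-4): L=4.6880, (cx,cy)=(0.3021,-0.9533)
member 7 (3-5): L=3.3520, (cx,cy)=(1.0000,0.0027)
member 8 (4-5): L=4.8786, (cx,cy)=(0.3968,0.9179)
member 9 (4-6): L=3.3900, (cx,cy)=(1.0000,0.0000)
member 10 (5-6): L=4.7081, (cx,cy)=(0.3088,-0.9511)
solve A·x = −loads:
  F[0-1] = -619.7715 N (compression)
  F[0-2] = +1248.4422 N (tension)
  F[1-2] = +649.2431 N (tension)
  F[1-3] = -432.5264 N (compression)
  F[2-3] = -642.4706 N (compression)
  F[2-4] = +1687.2490 N (tension)
  F[3-4] = +612.0883 N (tension)
  F[3-5] = -826.3032 N (compression)
  F[4-5] = +419.9756 N (tension)
  F[4-6] = +878.4986 N (tension)
  F[5-6] = -2844.6329 N (compression)
  Rx@0 = -1045.8300 N
  Ry@0 = +585.7175 N
  Ry@6 = +2705.5825 N

649.243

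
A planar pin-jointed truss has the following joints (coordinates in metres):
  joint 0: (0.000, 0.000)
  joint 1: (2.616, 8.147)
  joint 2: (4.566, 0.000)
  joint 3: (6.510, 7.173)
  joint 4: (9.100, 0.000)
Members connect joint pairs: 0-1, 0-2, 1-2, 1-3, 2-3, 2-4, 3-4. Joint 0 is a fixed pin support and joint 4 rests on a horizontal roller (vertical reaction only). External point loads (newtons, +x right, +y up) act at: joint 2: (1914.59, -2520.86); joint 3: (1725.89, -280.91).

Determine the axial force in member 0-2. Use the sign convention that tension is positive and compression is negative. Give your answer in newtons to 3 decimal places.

3632.623

N=5 nodes, M=7 members, R=3 reactions → 2N=10, M+R=10
member 0 (0-1): L=8.5567, (cx,cy)=(0.3057,0.9521)
member 1 (0-2): L=4.5660, (cx,cy)=(1.0000,0.0000)
member 2 (1-2): L=8.3771, (cx,cy)=(0.2328,-0.9725)
member 3 (1-3): L=4.0140, (cx,cy)=(0.9701,-0.2427)
member 4 (2-3): L=7.4318, (cx,cy)=(0.2616,0.9652)
member 5 (2-4): L=4.5340, (cx,cy)=(1.0000,0.0000)
member 6 (3-4): L=7.6263, (cx,cy)=(0.3396,-0.9406)
solve A·x = −loads:
  F[0-1] = +25.7001 N (tension)
  F[0-2] = +3632.6228 N (tension)
  F[1-2] = -28.9125 N (compression)
  F[1-3] = +15.0367 N (tension)
  F[2-3] = +2640.9307 N (tension)
  F[2-4] = +1020.4880 N (tension)
  F[3-4] = -3004.8337 N (compression)
  Rx@0 = -3640.4800 N
  Ry@0 = -24.4695 N
  Ry@4 = +2826.2395 N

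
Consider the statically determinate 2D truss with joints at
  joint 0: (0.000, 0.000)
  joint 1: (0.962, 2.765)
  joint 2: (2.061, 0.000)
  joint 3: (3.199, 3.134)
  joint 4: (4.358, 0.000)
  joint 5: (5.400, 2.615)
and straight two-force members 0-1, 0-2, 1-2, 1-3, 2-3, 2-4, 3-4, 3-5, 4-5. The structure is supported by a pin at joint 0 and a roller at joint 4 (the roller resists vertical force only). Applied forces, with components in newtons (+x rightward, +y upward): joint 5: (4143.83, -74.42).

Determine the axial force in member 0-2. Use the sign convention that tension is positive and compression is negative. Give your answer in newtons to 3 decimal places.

3272.539

N=6 nodes, M=9 members, R=3 reactions → 2N=12, M+R=12
member 0 (0-1): L=2.9276, (cx,cy)=(0.3286,0.9445)
member 1 (0-2): L=2.0610, (cx,cy)=(1.0000,0.0000)
member 2 (1-2): L=2.9754, (cx,cy)=(0.3694,-0.9293)
member 3 (1-3): L=2.2672, (cx,cy)=(0.9867,0.1628)
member 4 (2-3): L=3.3342, (cx,cy)=(0.3413,0.9400)
member 5 (2-4): L=2.2970, (cx,cy)=(1.0000,0.0000)
member 6 (3-4): L=3.3414, (cx,cy)=(0.3469,-0.9379)
member 7 (3-5): L=2.2614, (cx,cy)=(0.9733,-0.2295)
member 8 (4-5): L=2.8150, (cx,cy)=(0.3702,0.9290)
solve A·x = −loads:
  F[0-1] = +2651.5234 N (tension)
  F[0-2] = +3272.5391 N (tension)
  F[1-2] = -2383.8909 N (compression)
  F[1-3] = +1775.4818 N (tension)
  F[2-3] = +2356.8419 N (tension)
  F[2-4] = +1587.6085 N (tension)
  F[3-4] = -3629.1775 N (compression)
  F[3-5] = +3919.6520 N (tension)
  F[4-5] = +888.2673 N (tension)
  Rx@0 = -4143.8300 N
  Ry@0 = -2504.2820 N
  Ry@4 = +2578.7020 N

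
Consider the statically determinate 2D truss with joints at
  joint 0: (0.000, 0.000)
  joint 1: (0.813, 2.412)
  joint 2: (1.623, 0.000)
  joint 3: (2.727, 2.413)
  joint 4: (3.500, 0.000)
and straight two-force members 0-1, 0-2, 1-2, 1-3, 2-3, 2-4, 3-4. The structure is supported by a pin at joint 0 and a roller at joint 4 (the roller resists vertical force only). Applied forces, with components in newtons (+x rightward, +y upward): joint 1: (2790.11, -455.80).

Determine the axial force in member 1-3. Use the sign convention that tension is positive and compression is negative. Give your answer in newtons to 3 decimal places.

-1578.411

N=5 nodes, M=7 members, R=3 reactions → 2N=10, M+R=10
member 0 (0-1): L=2.5453, (cx,cy)=(0.3194,0.9476)
member 1 (0-2): L=1.6230, (cx,cy)=(1.0000,0.0000)
member 2 (1-2): L=2.5444, (cx,cy)=(0.3183,-0.9480)
member 3 (1-3): L=1.9140, (cx,cy)=(1.0000,0.0005)
member 4 (2-3): L=2.6536, (cx,cy)=(0.4160,0.9093)
member 5 (2-4): L=1.8770, (cx,cy)=(1.0000,0.0000)
member 6 (3-4): L=2.5338, (cx,cy)=(0.3051,-0.9523)
solve A·x = −loads:
  F[0-1] = +1659.8055 N (tension)
  F[0-2] = +2259.9544 N (tension)
  F[1-2] = -2140.8667 N (compression)
  F[1-3] = -1578.4112 N (compression)
  F[2-3] = +2231.8117 N (tension)
  F[2-4] = +649.8775 N (tension)
  F[3-4] = -2130.2120 N (compression)
  Rx@0 = -2790.1100 N
  Ry@0 = -1572.8602 N
  Ry@4 = +2028.6602 N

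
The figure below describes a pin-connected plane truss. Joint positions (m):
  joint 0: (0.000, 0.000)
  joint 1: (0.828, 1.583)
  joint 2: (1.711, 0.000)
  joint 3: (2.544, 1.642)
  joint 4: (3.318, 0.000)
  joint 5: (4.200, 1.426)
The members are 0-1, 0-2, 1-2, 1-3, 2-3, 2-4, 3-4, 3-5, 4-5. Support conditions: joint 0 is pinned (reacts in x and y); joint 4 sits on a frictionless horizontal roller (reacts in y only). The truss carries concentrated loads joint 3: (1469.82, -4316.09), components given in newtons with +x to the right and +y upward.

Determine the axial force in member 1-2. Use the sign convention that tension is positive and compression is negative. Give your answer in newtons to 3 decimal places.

N=6 nodes, M=9 members, R=3 reactions → 2N=12, M+R=12
member 0 (0-1): L=1.7865, (cx,cy)=(0.4635,0.8861)
member 1 (0-2): L=1.7110, (cx,cy)=(1.0000,0.0000)
member 2 (1-2): L=1.8126, (cx,cy)=(0.4871,-0.8733)
member 3 (1-3): L=1.7170, (cx,cy)=(0.9994,0.0344)
member 4 (2-3): L=1.8412, (cx,cy)=(0.4524,0.8918)
member 5 (2-4): L=1.6070, (cx,cy)=(1.0000,0.0000)
member 6 (3-4): L=1.8153, (cx,cy)=(0.4264,-0.9045)
member 7 (3-5): L=1.6700, (cx,cy)=(0.9916,-0.1293)
member 8 (4-5): L=1.6767, (cx,cy)=(0.5260,0.8505)
solve A·x = −loads:
  F[0-1] = -315.3668 N (compression)
  F[0-2] = +1615.9875 N (tension)
  F[1-2] = +308.3150 N (tension)
  F[1-3] = -296.5355 N (compression)
  F[2-3] = -301.9255 N (compression)
  F[2-4] = +1902.7775 N (tension)
  F[3-4] = -4462.6269 N (compression)
  F[3-5] = -0.0000 N (compression)
  F[4-5] = +0.0000 N (tension)
  Rx@0 = -1469.8200 N
  Ry@0 = +279.4482 N
  Ry@4 = +4036.6418 N

308.315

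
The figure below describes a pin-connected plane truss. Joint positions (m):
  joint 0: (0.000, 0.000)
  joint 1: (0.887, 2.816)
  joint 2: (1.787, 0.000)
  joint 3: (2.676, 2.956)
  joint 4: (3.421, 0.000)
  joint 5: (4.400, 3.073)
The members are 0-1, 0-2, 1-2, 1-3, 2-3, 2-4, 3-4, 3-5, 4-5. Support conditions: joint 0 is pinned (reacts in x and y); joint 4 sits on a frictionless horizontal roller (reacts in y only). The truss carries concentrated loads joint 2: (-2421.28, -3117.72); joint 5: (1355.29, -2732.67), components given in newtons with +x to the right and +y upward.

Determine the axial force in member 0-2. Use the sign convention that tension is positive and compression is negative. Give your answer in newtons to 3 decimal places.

-1226.727

N=6 nodes, M=9 members, R=3 reactions → 2N=12, M+R=12
member 0 (0-1): L=2.9524, (cx,cy)=(0.3004,0.9538)
member 1 (0-2): L=1.7870, (cx,cy)=(1.0000,0.0000)
member 2 (1-2): L=2.9563, (cx,cy)=(0.3044,-0.9525)
member 3 (1-3): L=1.7945, (cx,cy)=(0.9970,0.0780)
member 4 (2-3): L=3.0868, (cx,cy)=(0.2880,0.9576)
member 5 (2-4): L=1.6340, (cx,cy)=(1.0000,0.0000)
member 6 (3-4): L=3.0484, (cx,cy)=(0.2444,-0.9697)
member 7 (3-5): L=1.7280, (cx,cy)=(0.9977,0.0677)
member 8 (4-5): L=3.2252, (cx,cy)=(0.3035,0.9528)
solve A·x = −loads:
  F[0-1] = +535.0162 N (tension)
  F[0-2] = -1226.7272 N (compression)
  F[1-2] = -509.7734 N (compression)
  F[1-3] = +316.8944 N (tension)
  F[2-3] = +3762.7235 N (tension)
  F[2-4] = -44.3092 N (compression)
  F[3-4] = -3582.2444 N (compression)
  F[3-5] = +2280.2886 N (tension)
  F[4-5] = -3030.0376 N (compression)
  Rx@0 = +1065.9900 N
  Ry@0 = -510.2998 N
  Ry@4 = +6360.6898 N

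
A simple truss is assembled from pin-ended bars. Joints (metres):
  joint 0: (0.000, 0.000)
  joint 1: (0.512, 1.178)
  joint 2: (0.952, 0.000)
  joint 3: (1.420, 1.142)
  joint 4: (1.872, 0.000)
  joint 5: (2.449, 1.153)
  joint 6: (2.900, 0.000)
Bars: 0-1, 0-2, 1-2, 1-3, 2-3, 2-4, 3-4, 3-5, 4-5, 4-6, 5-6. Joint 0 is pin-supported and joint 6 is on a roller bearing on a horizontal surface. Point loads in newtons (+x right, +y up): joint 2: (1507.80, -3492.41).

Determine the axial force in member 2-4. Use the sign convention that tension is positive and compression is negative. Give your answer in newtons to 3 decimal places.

1485.798

N=7 nodes, M=11 members, R=3 reactions → 2N=14, M+R=14
member 0 (0-1): L=1.2845, (cx,cy)=(0.3986,0.9171)
member 1 (0-2): L=0.9520, (cx,cy)=(1.0000,0.0000)
member 2 (1-2): L=1.2575, (cx,cy)=(0.3499,-0.9368)
member 3 (1-3): L=0.9087, (cx,cy)=(0.9992,-0.0396)
member 4 (2-3): L=1.2342, (cx,cy)=(0.3792,0.9253)
member 5 (2-4): L=0.9200, (cx,cy)=(1.0000,0.0000)
member 6 (3-4): L=1.2282, (cx,cy)=(0.3680,-0.9298)
member 7 (3-5): L=1.0291, (cx,cy)=(0.9999,0.0107)
member 8 (4-5): L=1.2893, (cx,cy)=(0.4475,0.8943)
member 9 (4-6): L=1.0280, (cx,cy)=(1.0000,0.0000)
member 10 (5-6): L=1.2381, (cx,cy)=(0.3643,-0.9313)
solve A·x = −loads:
  F[0-1] = -2557.9392 N (compression)
  F[0-2] = +2527.4259 N (tension)
  F[1-2] = +2585.6842 N (tension)
  F[1-3] = -1925.8766 N (compression)
  F[2-3] = +1156.5555 N (tension)
  F[2-4] = +1485.7981 N (tension)
  F[3-4] = -1244.8237 N (compression)
  F[3-5] = -1027.7378 N (compression)
  F[4-5] = +1294.3039 N (tension)
  F[4-6] = +448.4473 N (tension)
  F[5-6] = -1231.0595 N (compression)
  Rx@0 = -1507.8000 N
  Ry@0 = +2345.9361 N
  Ry@6 = +1146.4739 N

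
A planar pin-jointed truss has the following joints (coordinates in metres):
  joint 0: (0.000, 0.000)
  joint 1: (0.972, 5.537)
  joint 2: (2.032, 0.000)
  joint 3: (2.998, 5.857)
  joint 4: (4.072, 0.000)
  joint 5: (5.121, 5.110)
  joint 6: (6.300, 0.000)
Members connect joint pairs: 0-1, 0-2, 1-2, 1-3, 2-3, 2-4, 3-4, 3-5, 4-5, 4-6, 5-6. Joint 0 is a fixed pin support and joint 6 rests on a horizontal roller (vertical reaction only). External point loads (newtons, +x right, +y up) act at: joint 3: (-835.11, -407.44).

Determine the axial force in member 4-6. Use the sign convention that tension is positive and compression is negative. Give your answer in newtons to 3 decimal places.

-134.396

N=7 nodes, M=11 members, R=3 reactions → 2N=14, M+R=14
member 0 (0-1): L=5.6217, (cx,cy)=(0.1729,0.9849)
member 1 (0-2): L=2.0320, (cx,cy)=(1.0000,0.0000)
member 2 (1-2): L=5.6375, (cx,cy)=(0.1880,-0.9822)
member 3 (1-3): L=2.0511, (cx,cy)=(0.9878,0.1560)
member 4 (2-3): L=5.9361, (cx,cy)=(0.1627,0.9867)
member 5 (2-4): L=2.0400, (cx,cy)=(1.0000,0.0000)
member 6 (3-4): L=5.9547, (cx,cy)=(0.1804,-0.9836)
member 7 (3-5): L=2.2506, (cx,cy)=(0.9433,-0.3319)
member 8 (4-5): L=5.2166, (cx,cy)=(0.2011,0.9796)
member 9 (4-6): L=2.2280, (cx,cy)=(1.0000,0.0000)
member 10 (5-6): L=5.2442, (cx,cy)=(0.2248,-0.9744)
solve A·x = −loads:
  F[0-1] = -1005.0750 N (compression)
  F[0-2] = -661.3301 N (compression)
  F[1-2] = +951.2062 N (tension)
  F[1-3] = -357.0018 N (compression)
  F[2-3] = -946.8621 N (compression)
  F[2-4] = -328.3945 N (compression)
  F[3-4] = +507.4768 N (tension)
  F[3-5] = +251.0993 N (tension)
  F[4-5] = -509.5632 N (compression)
  F[4-6] = -134.3962 N (compression)
  F[5-6] = +597.8007 N (tension)
  Rx@0 = +835.1100 N
  Ry@0 = +989.9375 N
  Ry@6 = -582.4975 N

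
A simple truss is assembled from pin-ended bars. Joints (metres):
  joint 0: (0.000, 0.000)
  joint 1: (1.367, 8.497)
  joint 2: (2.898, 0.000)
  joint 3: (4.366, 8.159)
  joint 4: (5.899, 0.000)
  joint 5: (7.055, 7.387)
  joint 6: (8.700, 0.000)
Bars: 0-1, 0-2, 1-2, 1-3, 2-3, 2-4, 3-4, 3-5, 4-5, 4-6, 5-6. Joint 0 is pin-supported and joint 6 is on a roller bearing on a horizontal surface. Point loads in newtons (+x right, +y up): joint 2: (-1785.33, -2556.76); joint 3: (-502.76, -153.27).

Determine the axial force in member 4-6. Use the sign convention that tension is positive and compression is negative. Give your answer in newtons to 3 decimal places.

101.788

N=7 nodes, M=11 members, R=3 reactions → 2N=14, M+R=14
member 0 (0-1): L=8.6063, (cx,cy)=(0.1588,0.9873)
member 1 (0-2): L=2.8980, (cx,cy)=(1.0000,0.0000)
member 2 (1-2): L=8.6338, (cx,cy)=(0.1773,-0.9842)
member 3 (1-3): L=3.0180, (cx,cy)=(0.9937,-0.1120)
member 4 (2-3): L=8.2900, (cx,cy)=(0.1771,0.9842)
member 5 (2-4): L=3.0010, (cx,cy)=(1.0000,0.0000)
member 6 (3-4): L=8.3018, (cx,cy)=(0.1847,-0.9828)
member 7 (3-5): L=2.7976, (cx,cy)=(0.9612,-0.2759)
member 8 (4-5): L=7.4769, (cx,cy)=(0.1546,0.9880)
member 9 (4-6): L=2.8010, (cx,cy)=(1.0000,0.0000)
member 10 (5-6): L=7.5679, (cx,cy)=(0.2174,-0.9761)
solve A·x = −loads:
  F[0-1] = -2281.9136 N (compression)
  F[0-2] = -1925.6357 N (compression)
  F[1-2] = +2379.0427 N (tension)
  F[1-3] = -789.2855 N (compression)
  F[2-3] = +218.8789 N (tension)
  F[2-4] = +242.8007 N (tension)
  F[3-4] = -416.6317 N (compression)
  F[3-5] = -172.5660 N (compression)
  F[4-5] = +414.4502 N (tension)
  F[4-6] = +101.7878 N (tension)
  F[5-6] = -468.2824 N (compression)
  Rx@0 = +2288.0900 N
  Ry@0 = +2252.9440 N
  Ry@6 = +457.0860 N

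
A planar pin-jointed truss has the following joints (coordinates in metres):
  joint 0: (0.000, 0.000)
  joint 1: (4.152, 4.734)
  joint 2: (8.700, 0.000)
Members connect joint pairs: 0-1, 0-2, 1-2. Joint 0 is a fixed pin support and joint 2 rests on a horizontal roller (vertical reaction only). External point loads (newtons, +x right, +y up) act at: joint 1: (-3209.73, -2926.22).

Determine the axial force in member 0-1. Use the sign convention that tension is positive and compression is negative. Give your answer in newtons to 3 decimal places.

-4357.813

N=3 nodes, M=3 members, R=3 reactions → 2N=6, M+R=6
member 0 (0-1): L=6.2968, (cx,cy)=(0.6594,0.7518)
member 1 (0-2): L=8.7000, (cx,cy)=(1.0000,0.0000)
member 2 (1-2): L=6.5647, (cx,cy)=(0.6928,-0.7211)
solve A·x = −loads:
  F[0-1] = -4357.8133 N (compression)
  F[0-2] = -336.2701 N (compression)
  F[1-2] = +485.3796 N (tension)
  Rx@0 = +3209.7300 N
  Ry@0 = +3276.2426 N
  Ry@2 = -350.0226 N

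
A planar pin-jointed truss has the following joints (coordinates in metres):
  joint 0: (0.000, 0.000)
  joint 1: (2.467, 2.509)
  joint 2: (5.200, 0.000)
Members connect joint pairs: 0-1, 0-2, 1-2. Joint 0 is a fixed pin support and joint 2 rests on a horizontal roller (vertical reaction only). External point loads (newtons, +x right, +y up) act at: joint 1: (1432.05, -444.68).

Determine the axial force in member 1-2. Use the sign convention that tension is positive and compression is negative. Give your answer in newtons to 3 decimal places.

N=3 nodes, M=3 members, R=3 reactions → 2N=6, M+R=6
member 0 (0-1): L=3.5187, (cx,cy)=(0.7011,0.7130)
member 1 (0-2): L=5.2000, (cx,cy)=(1.0000,0.0000)
member 2 (1-2): L=3.7100, (cx,cy)=(0.7367,-0.6763)
solve A·x = −loads:
  F[0-1] = +641.2604 N (tension)
  F[0-2] = +982.4537 N (tension)
  F[1-2] = -1333.6769 N (compression)
  Rx@0 = -1432.0500 N
  Ry@0 = -457.2506 N
  Ry@2 = +901.9306 N

-1333.677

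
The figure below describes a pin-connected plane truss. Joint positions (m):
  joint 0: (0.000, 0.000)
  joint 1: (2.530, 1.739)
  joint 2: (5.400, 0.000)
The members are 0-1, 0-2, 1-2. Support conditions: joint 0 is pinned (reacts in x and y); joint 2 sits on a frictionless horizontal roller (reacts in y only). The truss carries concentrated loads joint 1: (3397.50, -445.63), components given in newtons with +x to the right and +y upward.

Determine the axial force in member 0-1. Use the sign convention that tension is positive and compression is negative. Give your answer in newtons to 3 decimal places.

N=3 nodes, M=3 members, R=3 reactions → 2N=6, M+R=6
member 0 (0-1): L=3.0700, (cx,cy)=(0.8241,0.5664)
member 1 (0-2): L=5.4000, (cx,cy)=(1.0000,0.0000)
member 2 (1-2): L=3.3557, (cx,cy)=(0.8552,-0.5182)
solve A·x = −loads:
  F[0-1] = +1513.4310 N (tension)
  F[0-2] = +2150.2831 N (tension)
  F[1-2] = -2514.2163 N (compression)
  Rx@0 = -3397.5000 N
  Ry@0 = -857.2767 N
  Ry@2 = +1302.9067 N

1513.431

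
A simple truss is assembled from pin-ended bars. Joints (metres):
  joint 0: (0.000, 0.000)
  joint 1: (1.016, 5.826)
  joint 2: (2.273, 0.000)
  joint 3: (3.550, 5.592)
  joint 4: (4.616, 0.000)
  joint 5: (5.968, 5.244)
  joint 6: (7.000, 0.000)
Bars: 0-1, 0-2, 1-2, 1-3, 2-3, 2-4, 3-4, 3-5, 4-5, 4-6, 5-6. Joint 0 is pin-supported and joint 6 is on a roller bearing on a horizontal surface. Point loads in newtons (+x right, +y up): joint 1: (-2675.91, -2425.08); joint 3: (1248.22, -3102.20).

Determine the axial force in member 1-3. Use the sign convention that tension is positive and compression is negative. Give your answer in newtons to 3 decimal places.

N=7 nodes, M=11 members, R=3 reactions → 2N=14, M+R=14
member 0 (0-1): L=5.9139, (cx,cy)=(0.1718,0.9851)
member 1 (0-2): L=2.2730, (cx,cy)=(1.0000,0.0000)
member 2 (1-2): L=5.9601, (cx,cy)=(0.2109,-0.9775)
member 3 (1-3): L=2.5448, (cx,cy)=(0.9958,-0.0920)
member 4 (2-3): L=5.7360, (cx,cy)=(0.2226,0.9749)
member 5 (2-4): L=2.3430, (cx,cy)=(1.0000,0.0000)
member 6 (3-4): L=5.6927, (cx,cy)=(0.1873,-0.9823)
member 7 (3-5): L=2.4429, (cx,cy)=(0.9898,-0.1425)
member 8 (4-5): L=5.4155, (cx,cy)=(0.2497,0.9683)
member 9 (4-6): L=2.3840, (cx,cy)=(1.0000,0.0000)
member 10 (5-6): L=5.3446, (cx,cy)=(0.1931,-0.9812)
solve A·x = −loads:
  F[0-1] = -4904.9361 N (compression)
  F[0-2] = -585.0325 N (compression)
  F[1-2] = +2335.6659 N (tension)
  F[1-3] = +1346.3555 N (tension)
  F[2-3] = -2341.9044 N (compression)
  F[2-4] = +428.9484 N (tension)
  F[3-4] = -663.1369 N (compression)
  F[3-5] = -307.9113 N (compression)
  F[4-5] = +672.7079 N (tension)
  F[4-6] = +136.8265 N (tension)
  F[5-6] = -708.6050 N (compression)
  Rx@0 = +1427.6900 N
  Ry@0 = +4832.0106 N
  Ry@6 = +695.2694 N

1346.355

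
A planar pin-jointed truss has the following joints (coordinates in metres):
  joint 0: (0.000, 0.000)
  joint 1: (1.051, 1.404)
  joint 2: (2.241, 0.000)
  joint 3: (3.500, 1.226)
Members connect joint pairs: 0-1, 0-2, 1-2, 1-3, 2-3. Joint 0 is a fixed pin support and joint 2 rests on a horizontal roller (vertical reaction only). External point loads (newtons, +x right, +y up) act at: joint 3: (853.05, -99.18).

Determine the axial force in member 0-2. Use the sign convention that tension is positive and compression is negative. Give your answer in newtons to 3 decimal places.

461.991

N=4 nodes, M=5 members, R=3 reactions → 2N=8, M+R=8
member 0 (0-1): L=1.7538, (cx,cy)=(0.5993,0.8005)
member 1 (0-2): L=2.2410, (cx,cy)=(1.0000,0.0000)
member 2 (1-2): L=1.8405, (cx,cy)=(0.6466,-0.7629)
member 3 (1-3): L=2.4555, (cx,cy)=(0.9974,-0.0725)
member 4 (2-3): L=1.7573, (cx,cy)=(0.7164,0.6977)
solve A·x = −loads:
  F[0-1] = +652.5585 N (tension)
  F[0-2] = +461.9913 N (tension)
  F[1-2] = -769.4670 N (compression)
  F[1-3] = +890.9210 N (tension)
  F[2-3] = -49.5887 N (compression)
  Rx@0 = -853.0500 N
  Ry@0 = -522.4038 N
  Ry@2 = +621.5838 N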